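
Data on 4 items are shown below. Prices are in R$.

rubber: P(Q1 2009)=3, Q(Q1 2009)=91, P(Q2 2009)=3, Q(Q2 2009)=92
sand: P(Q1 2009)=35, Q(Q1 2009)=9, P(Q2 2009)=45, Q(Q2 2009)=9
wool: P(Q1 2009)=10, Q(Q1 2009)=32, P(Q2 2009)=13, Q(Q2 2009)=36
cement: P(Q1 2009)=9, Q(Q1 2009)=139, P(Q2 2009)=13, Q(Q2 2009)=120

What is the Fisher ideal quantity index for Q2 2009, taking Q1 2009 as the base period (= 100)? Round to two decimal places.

Laspeyres component (base-period weights):
ΣP(Q1 2009)Q(Q2 2009) = 3×92 + 35×9 + 10×36 + 9×120 = 276 + 315 + 360 + 1080 = 2031
ΣP(Q1 2009)Q(Q1 2009) = 3×91 + 35×9 + 10×32 + 9×139 = 273 + 315 + 320 + 1251 = 2159
L = 2031 / 2159 × 100 = 94.0713
Paasche component (current-period weights):
ΣP(Q2 2009)Q(Q2 2009) = 3×92 + 45×9 + 13×36 + 13×120 = 276 + 405 + 468 + 1560 = 2709
ΣP(Q2 2009)Q(Q1 2009) = 3×91 + 45×9 + 13×32 + 13×139 = 273 + 405 + 416 + 1807 = 2901
P = 2709 / 2901 × 100 = 93.3816
Fisher = √(L × P) = √(94.0713 × 93.3816) = 93.7258

93.73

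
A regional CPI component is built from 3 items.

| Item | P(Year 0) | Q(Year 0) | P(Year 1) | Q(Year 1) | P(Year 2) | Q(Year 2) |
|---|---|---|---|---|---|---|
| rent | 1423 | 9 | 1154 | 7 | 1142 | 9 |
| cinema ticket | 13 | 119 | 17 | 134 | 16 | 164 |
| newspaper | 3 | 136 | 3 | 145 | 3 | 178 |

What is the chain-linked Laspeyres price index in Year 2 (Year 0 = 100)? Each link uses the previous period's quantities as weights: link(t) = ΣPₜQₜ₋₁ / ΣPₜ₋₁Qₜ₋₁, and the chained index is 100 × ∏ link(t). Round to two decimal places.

Link Year 0→Year 1:
ΣP(Year 1)Q(Year 0) = 1154×9 + 17×119 + 3×136 = 10386 + 2023 + 408 = 12817
ΣP(Year 0)Q(Year 0) = 1423×9 + 13×119 + 3×136 = 12807 + 1547 + 408 = 14762
link = 12817/14762 = 0.868243
Link Year 1→Year 2:
ΣP(Year 2)Q(Year 1) = 1142×7 + 16×134 + 3×145 = 7994 + 2144 + 435 = 10573
ΣP(Year 1)Q(Year 1) = 1154×7 + 17×134 + 3×145 = 8078 + 2278 + 435 = 10791
link = 10573/10791 = 0.979798
Chained index = 100 × 0.868243 × 0.979798 = 85.0703

85.07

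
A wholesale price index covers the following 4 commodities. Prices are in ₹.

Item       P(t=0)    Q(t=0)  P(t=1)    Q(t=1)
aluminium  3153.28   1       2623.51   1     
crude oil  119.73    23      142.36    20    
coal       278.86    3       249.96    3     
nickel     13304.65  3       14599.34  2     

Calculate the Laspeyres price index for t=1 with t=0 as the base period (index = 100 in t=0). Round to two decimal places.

Laspeyres price index uses base-period quantities as weights.
ΣP(t=1)·Q(t=0) = 2623.51×1 + 142.36×23 + 249.96×3 + 14599.34×3 = 2623.51 + 3274.28 + 749.88 + 43798.02 = 50445.69
ΣP(t=0)·Q(t=0) = 3153.28×1 + 119.73×23 + 278.86×3 + 13304.65×3 = 3153.28 + 2753.79 + 836.58 + 39913.95 = 46657.6
Index = 50445.69 / 46657.6 × 100 = 108.1189

108.12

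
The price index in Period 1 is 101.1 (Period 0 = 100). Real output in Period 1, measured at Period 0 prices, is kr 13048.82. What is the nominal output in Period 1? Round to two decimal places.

13192.36

Nominal = Real × (Index/100) = 13048.82 × (101.1/100)
        = 13048.82 × 1.011 = 13192.3570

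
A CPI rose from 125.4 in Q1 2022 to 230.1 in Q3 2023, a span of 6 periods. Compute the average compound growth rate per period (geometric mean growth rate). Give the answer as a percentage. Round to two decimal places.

10.65%

Growth factor = (230.1/125.4)^(1/6) = (1.834928)^(1/6) = 1.106462
Growth rate = 1.106462 − 1 = 0.106462 = 10.6462%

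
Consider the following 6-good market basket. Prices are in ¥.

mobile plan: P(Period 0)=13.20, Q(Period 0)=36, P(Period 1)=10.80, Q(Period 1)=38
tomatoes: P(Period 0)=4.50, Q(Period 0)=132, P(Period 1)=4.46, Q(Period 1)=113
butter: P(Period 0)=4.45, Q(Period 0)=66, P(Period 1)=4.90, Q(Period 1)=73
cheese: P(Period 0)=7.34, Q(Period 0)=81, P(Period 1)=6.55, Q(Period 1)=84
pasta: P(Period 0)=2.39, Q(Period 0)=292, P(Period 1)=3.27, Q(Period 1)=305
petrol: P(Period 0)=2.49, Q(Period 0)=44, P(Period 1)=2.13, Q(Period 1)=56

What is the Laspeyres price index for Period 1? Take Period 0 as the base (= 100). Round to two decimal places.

Laspeyres price index uses base-period quantities as weights.
ΣP(Period 1)·Q(Period 0) = 10.80×36 + 4.46×132 + 4.90×66 + 6.55×81 + 3.27×292 + 2.13×44 = 388.8 + 588.72 + 323.4 + 530.55 + 954.84 + 93.72 = 2880.03
ΣP(Period 0)·Q(Period 0) = 13.20×36 + 4.50×132 + 4.45×66 + 7.34×81 + 2.39×292 + 2.49×44 = 475.2 + 594 + 293.7 + 594.54 + 697.88 + 109.56 = 2764.88
Index = 2880.03 / 2764.88 × 100 = 104.1647

104.16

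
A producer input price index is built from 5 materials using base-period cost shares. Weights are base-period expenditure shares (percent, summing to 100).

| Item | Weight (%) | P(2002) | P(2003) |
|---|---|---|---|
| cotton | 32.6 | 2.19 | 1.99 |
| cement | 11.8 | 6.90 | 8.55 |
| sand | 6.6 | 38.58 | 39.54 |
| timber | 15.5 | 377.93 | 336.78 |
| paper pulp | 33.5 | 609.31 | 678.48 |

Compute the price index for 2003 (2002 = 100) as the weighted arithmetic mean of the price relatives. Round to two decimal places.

102.12

cotton: 32.6 × (1.99/2.19) = 32.6 × 0.908676 = 29.6228
cement: 11.8 × (8.55/6.90) = 11.8 × 1.239130 = 14.6217
sand: 6.6 × (39.54/38.58) = 6.6 × 1.024883 = 6.7642
timber: 15.5 × (336.78/377.93) = 15.5 × 0.891117 = 13.8123
paper pulp: 33.5 × (678.48/609.31) = 33.5 × 1.113522 = 37.3030
Index = Σ wᵢ·(p₁ᵢ/p₀ᵢ) = 29.6228 + 14.6217 + 6.7642 + 13.8123 + 37.3030 = 102.1241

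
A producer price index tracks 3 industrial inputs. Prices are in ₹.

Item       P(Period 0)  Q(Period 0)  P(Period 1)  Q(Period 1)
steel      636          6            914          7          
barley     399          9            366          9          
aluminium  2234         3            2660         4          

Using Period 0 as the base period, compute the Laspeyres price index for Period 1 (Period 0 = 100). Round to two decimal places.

118.78

Laspeyres price index uses base-period quantities as weights.
ΣP(Period 1)·Q(Period 0) = 914×6 + 366×9 + 2660×3 = 5484 + 3294 + 7980 = 16758
ΣP(Period 0)·Q(Period 0) = 636×6 + 399×9 + 2234×3 = 3816 + 3591 + 6702 = 14109
Index = 16758 / 14109 × 100 = 118.7752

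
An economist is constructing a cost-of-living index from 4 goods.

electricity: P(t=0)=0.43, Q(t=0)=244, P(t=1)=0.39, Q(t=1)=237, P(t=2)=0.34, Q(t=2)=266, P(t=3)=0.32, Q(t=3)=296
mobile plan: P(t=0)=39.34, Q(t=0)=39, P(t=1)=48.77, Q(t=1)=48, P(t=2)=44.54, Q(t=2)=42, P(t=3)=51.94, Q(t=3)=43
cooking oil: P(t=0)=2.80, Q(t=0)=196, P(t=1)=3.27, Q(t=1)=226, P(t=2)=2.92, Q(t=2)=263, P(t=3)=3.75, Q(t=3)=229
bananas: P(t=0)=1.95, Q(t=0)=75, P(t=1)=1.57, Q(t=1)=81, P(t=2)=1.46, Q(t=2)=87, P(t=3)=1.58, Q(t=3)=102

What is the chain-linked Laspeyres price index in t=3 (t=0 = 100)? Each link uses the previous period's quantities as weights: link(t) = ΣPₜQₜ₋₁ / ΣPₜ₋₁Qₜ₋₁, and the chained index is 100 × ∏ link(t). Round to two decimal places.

127.28

Link t=0→t=1:
ΣP(t=1)Q(t=0) = 0.39×244 + 48.77×39 + 3.27×196 + 1.57×75 = 95.16 + 1902.03 + 640.92 + 117.75 = 2755.86
ΣP(t=0)Q(t=0) = 0.43×244 + 39.34×39 + 2.80×196 + 1.95×75 = 104.92 + 1534.26 + 548.8 + 146.25 = 2334.23
link = 2755.86/2334.23 = 1.180629
Link t=1→t=2:
ΣP(t=2)Q(t=1) = 0.34×237 + 44.54×48 + 2.92×226 + 1.46×81 = 80.58 + 2137.92 + 659.92 + 118.26 = 2996.68
ΣP(t=1)Q(t=1) = 0.39×237 + 48.77×48 + 3.27×226 + 1.57×81 = 92.43 + 2340.96 + 739.02 + 127.17 = 3299.58
link = 2996.68/3299.58 = 0.908200
Link t=2→t=3:
ΣP(t=3)Q(t=2) = 0.32×266 + 51.94×42 + 3.75×263 + 1.58×87 = 85.12 + 2181.48 + 986.25 + 137.46 = 3390.31
ΣP(t=2)Q(t=2) = 0.34×266 + 44.54×42 + 2.92×263 + 1.46×87 = 90.44 + 1870.68 + 767.96 + 127.02 = 2856.1
link = 3390.31/2856.1 = 1.187042
Chained index = 100 × 1.180629 × 0.908200 × 1.187042 = 127.2803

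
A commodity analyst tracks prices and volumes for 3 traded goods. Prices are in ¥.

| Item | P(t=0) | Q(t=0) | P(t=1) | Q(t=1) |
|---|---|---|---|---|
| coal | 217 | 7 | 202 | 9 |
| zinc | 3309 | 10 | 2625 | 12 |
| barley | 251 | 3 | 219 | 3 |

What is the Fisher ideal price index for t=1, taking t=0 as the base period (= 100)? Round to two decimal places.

80.10

Laspeyres component (base-period weights):
ΣP(t=1)Q(t=0) = 202×7 + 2625×10 + 219×3 = 1414 + 26250 + 657 = 28321
ΣP(t=0)Q(t=0) = 217×7 + 3309×10 + 251×3 = 1519 + 33090 + 753 = 35362
L = 28321 / 35362 × 100 = 80.0888
Paasche component (current-period weights):
ΣP(t=1)Q(t=1) = 202×9 + 2625×12 + 219×3 = 1818 + 31500 + 657 = 33975
ΣP(t=0)Q(t=1) = 217×9 + 3309×12 + 251×3 = 1953 + 39708 + 753 = 42414
P = 33975 / 42414 × 100 = 80.1033
Fisher = √(L × P) = √(80.0888 × 80.1033) = 80.0960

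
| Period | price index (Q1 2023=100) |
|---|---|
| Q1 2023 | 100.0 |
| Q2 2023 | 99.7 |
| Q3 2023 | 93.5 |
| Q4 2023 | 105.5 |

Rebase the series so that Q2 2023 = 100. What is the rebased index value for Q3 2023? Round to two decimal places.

93.78

Rebased(Q3 2023) = 93.5 / 99.7 × 100 = 93.7813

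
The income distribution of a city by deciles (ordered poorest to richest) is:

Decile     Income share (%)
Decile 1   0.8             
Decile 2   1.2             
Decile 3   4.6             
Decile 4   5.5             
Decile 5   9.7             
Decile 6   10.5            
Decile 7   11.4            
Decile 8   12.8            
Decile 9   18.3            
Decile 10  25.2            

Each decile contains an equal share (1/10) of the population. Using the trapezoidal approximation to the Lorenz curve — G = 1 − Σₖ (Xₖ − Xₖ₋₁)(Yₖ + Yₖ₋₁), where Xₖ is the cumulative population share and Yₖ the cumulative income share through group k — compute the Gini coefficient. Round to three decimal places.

0.399

Cumulative income shares Yₖ: 0.0080, 0.0200, 0.0660, 0.1210, 0.2180, 0.3230, 0.4370, 0.5650, 0.7480, 1.0000
Σ (Xₖ−Xₖ₋₁)(Yₖ+Yₖ₋₁) = (1/10)(0.0080+0.0000) + (1/10)(0.0200+0.0080) + (1/10)(0.0660+0.0200) + (1/10)(0.1210+0.0660) + (1/10)(0.2180+0.1210) + (1/10)(0.3230+0.2180) + (1/10)(0.4370+0.3230) + (1/10)(0.5650+0.4370) + (1/10)(0.7480+0.5650) + (1/10)(1.0000+0.7480)
  = 0.0008 + 0.0028 + 0.0086 + 0.0187 + 0.0339 + 0.0541 + 0.0760 + 0.1002 + 0.1313 + 0.1748 = 0.6012
G = 1 − 0.6012 = 0.3988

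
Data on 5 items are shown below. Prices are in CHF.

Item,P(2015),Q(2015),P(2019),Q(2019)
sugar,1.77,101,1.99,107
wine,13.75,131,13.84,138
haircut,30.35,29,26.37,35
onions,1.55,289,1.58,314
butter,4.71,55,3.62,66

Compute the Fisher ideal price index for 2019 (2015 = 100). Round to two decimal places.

Laspeyres component (base-period weights):
ΣP(2019)Q(2015) = 1.99×101 + 13.84×131 + 26.37×29 + 1.58×289 + 3.62×55 = 200.99 + 1813.04 + 764.73 + 456.62 + 199.1 = 3434.48
ΣP(2015)Q(2015) = 1.77×101 + 13.75×131 + 30.35×29 + 1.55×289 + 4.71×55 = 178.77 + 1801.25 + 880.15 + 447.95 + 259.05 = 3567.17
L = 3434.48 / 3567.17 × 100 = 96.2802
Paasche component (current-period weights):
ΣP(2019)Q(2019) = 1.99×107 + 13.84×138 + 26.37×35 + 1.58×314 + 3.62×66 = 212.93 + 1909.92 + 922.95 + 496.12 + 238.92 = 3780.84
ΣP(2015)Q(2019) = 1.77×107 + 13.75×138 + 30.35×35 + 1.55×314 + 4.71×66 = 189.39 + 1897.5 + 1062.25 + 486.7 + 310.86 = 3946.7
P = 3780.84 / 3946.7 × 100 = 95.7975
Fisher = √(L × P) = √(96.2802 × 95.7975) = 96.0386

96.04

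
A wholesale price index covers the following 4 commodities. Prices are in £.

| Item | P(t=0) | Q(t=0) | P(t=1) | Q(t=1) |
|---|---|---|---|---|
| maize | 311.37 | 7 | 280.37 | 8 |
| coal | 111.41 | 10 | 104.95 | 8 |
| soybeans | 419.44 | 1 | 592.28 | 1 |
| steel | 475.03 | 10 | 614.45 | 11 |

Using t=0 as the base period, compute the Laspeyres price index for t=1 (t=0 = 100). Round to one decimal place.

115.2

Laspeyres price index uses base-period quantities as weights.
ΣP(t=1)·Q(t=0) = 280.37×7 + 104.95×10 + 592.28×1 + 614.45×10 = 1962.59 + 1049.5 + 592.28 + 6144.5 = 9748.87
ΣP(t=0)·Q(t=0) = 311.37×7 + 111.41×10 + 419.44×1 + 475.03×10 = 2179.59 + 1114.1 + 419.44 + 4750.3 = 8463.43
Index = 9748.87 / 8463.43 × 100 = 115.1882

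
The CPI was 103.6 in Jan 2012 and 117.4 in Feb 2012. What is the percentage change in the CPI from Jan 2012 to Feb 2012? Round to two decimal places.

13.32%

Change = (117.4 − 103.6) / 103.6 × 100
       = 13.8 / 103.6 × 100 = 13.3205%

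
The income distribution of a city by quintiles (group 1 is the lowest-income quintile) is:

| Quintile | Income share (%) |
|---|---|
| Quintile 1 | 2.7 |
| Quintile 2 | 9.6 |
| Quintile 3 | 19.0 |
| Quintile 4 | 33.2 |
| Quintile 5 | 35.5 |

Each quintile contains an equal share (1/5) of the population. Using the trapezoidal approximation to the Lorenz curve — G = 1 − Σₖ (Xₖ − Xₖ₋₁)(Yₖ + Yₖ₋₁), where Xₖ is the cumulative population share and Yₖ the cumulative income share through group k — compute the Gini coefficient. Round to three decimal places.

0.357

Cumulative income shares Yₖ: 0.0270, 0.1230, 0.3130, 0.6450, 1.0000
Σ (Xₖ−Xₖ₋₁)(Yₖ+Yₖ₋₁) = (1/5)(0.0270+0.0000) + (1/5)(0.1230+0.0270) + (1/5)(0.3130+0.1230) + (1/5)(0.6450+0.3130) + (1/5)(1.0000+0.6450)
  = 0.0054 + 0.0300 + 0.0872 + 0.1916 + 0.3290 = 0.6432
G = 1 − 0.6432 = 0.3568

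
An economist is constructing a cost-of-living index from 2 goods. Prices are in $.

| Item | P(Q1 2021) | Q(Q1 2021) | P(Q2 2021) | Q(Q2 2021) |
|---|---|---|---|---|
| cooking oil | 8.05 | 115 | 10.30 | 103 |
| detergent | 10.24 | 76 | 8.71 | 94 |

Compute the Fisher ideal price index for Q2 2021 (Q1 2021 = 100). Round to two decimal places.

Laspeyres component (base-period weights):
ΣP(Q2 2021)Q(Q1 2021) = 10.30×115 + 8.71×76 = 1184.5 + 661.96 = 1846.46
ΣP(Q1 2021)Q(Q1 2021) = 8.05×115 + 10.24×76 = 925.75 + 778.24 = 1703.99
L = 1846.46 / 1703.99 × 100 = 108.3610
Paasche component (current-period weights):
ΣP(Q2 2021)Q(Q2 2021) = 10.30×103 + 8.71×94 = 1060.9 + 818.74 = 1879.64
ΣP(Q1 2021)Q(Q2 2021) = 8.05×103 + 10.24×94 = 829.15 + 962.56 = 1791.71
P = 1879.64 / 1791.71 × 100 = 104.9076
Fisher = √(L × P) = √(108.3610 × 104.9076) = 106.6203

106.62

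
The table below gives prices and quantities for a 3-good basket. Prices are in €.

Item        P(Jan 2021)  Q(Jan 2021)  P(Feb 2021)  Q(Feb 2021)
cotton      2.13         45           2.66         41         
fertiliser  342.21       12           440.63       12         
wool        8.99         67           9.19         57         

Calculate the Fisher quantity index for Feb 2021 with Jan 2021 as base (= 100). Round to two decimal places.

Laspeyres component (base-period weights):
ΣP(Jan 2021)Q(Feb 2021) = 2.13×41 + 342.21×12 + 8.99×57 = 87.33 + 4106.52 + 512.43 = 4706.28
ΣP(Jan 2021)Q(Jan 2021) = 2.13×45 + 342.21×12 + 8.99×67 = 95.85 + 4106.52 + 602.33 = 4804.7
L = 4706.28 / 4804.7 × 100 = 97.9516
Paasche component (current-period weights):
ΣP(Feb 2021)Q(Feb 2021) = 2.66×41 + 440.63×12 + 9.19×57 = 109.06 + 5287.56 + 523.83 = 5920.45
ΣP(Feb 2021)Q(Jan 2021) = 2.66×45 + 440.63×12 + 9.19×67 = 119.7 + 5287.56 + 615.73 = 6022.99
P = 5920.45 / 6022.99 × 100 = 98.2975
Fisher = √(L × P) = √(97.9516 × 98.2975) = 98.1244

98.12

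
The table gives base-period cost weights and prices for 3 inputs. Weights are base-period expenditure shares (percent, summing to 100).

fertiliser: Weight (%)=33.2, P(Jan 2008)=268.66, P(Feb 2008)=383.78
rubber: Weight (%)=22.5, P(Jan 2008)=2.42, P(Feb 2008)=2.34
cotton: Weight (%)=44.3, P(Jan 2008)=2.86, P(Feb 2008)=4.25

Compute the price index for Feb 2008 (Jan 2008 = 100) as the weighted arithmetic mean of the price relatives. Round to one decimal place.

135.0

fertiliser: 33.2 × (383.78/268.66) = 33.2 × 1.428497 = 47.4261
rubber: 22.5 × (2.34/2.42) = 22.5 × 0.966942 = 21.7562
cotton: 44.3 × (4.25/2.86) = 44.3 × 1.486014 = 65.8304
Index = Σ wᵢ·(p₁ᵢ/p₀ᵢ) = 47.4261 + 21.7562 + 65.8304 = 135.0127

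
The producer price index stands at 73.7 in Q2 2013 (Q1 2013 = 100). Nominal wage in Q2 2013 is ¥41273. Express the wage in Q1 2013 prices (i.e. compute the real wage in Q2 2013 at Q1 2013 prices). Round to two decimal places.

Real = Nominal ÷ (Index/100) = 41273 ÷ (73.7/100)
     = 41273 ÷ 0.737 = 56001.3569

56001.36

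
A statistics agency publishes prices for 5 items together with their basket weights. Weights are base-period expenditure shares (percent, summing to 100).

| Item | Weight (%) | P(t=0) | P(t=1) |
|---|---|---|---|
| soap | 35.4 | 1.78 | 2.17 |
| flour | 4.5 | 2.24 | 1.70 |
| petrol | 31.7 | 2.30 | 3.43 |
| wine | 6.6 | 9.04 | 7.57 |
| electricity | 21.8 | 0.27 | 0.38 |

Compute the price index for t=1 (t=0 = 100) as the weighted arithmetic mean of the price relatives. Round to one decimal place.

130.1

soap: 35.4 × (2.17/1.78) = 35.4 × 1.219101 = 43.1562
flour: 4.5 × (1.70/2.24) = 4.5 × 0.758929 = 3.4152
petrol: 31.7 × (3.43/2.30) = 31.7 × 1.491304 = 47.2743
wine: 6.6 × (7.57/9.04) = 6.6 × 0.837389 = 5.5268
electricity: 21.8 × (0.38/0.27) = 21.8 × 1.407407 = 30.6815
Index = Σ wᵢ·(p₁ᵢ/p₀ᵢ) = 43.1562 + 3.4152 + 47.2743 + 5.5268 + 30.6815 = 130.0540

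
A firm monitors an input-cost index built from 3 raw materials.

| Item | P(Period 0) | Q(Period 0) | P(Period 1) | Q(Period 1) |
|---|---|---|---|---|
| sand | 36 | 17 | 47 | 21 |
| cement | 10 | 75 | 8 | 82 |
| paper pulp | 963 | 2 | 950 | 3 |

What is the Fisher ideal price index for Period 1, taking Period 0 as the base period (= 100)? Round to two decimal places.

Laspeyres component (base-period weights):
ΣP(Period 1)Q(Period 0) = 47×17 + 8×75 + 950×2 = 799 + 600 + 1900 = 3299
ΣP(Period 0)Q(Period 0) = 36×17 + 10×75 + 963×2 = 612 + 750 + 1926 = 3288
L = 3299 / 3288 × 100 = 100.3345
Paasche component (current-period weights):
ΣP(Period 1)Q(Period 1) = 47×21 + 8×82 + 950×3 = 987 + 656 + 2850 = 4493
ΣP(Period 0)Q(Period 1) = 36×21 + 10×82 + 963×3 = 756 + 820 + 2889 = 4465
P = 4493 / 4465 × 100 = 100.6271
Fisher = √(L × P) = √(100.3345 × 100.6271) = 100.4807

100.48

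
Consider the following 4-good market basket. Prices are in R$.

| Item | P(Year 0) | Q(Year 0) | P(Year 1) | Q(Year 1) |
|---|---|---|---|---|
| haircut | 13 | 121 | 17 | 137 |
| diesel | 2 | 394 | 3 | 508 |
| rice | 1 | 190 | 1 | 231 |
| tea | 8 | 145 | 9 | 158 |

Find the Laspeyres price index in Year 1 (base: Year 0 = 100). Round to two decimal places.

127.57

Laspeyres price index uses base-period quantities as weights.
ΣP(Year 1)·Q(Year 0) = 17×121 + 3×394 + 1×190 + 9×145 = 2057 + 1182 + 190 + 1305 = 4734
ΣP(Year 0)·Q(Year 0) = 13×121 + 2×394 + 1×190 + 8×145 = 1573 + 788 + 190 + 1160 = 3711
Index = 4734 / 3711 × 100 = 127.5667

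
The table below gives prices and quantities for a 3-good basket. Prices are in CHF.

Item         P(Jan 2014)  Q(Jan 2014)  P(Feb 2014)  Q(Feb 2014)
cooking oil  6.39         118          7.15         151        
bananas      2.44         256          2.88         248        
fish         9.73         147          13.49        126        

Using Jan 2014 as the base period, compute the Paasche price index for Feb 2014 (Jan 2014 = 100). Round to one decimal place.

Paasche price index uses current-period quantities as weights.
ΣP(Feb 2014)·Q(Feb 2014) = 7.15×151 + 2.88×248 + 13.49×126 = 1079.65 + 714.24 + 1699.74 = 3493.63
ΣP(Jan 2014)·Q(Feb 2014) = 6.39×151 + 2.44×248 + 9.73×126 = 964.89 + 605.12 + 1225.98 = 2795.99
Index = 3493.63 / 2795.99 × 100 = 124.9514

125.0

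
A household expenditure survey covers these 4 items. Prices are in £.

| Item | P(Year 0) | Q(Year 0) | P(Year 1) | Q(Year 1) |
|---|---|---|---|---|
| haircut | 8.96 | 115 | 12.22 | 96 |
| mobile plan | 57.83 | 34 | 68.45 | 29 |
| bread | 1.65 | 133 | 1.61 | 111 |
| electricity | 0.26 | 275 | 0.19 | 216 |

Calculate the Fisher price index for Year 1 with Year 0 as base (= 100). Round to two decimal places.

121.65

Laspeyres component (base-period weights):
ΣP(Year 1)Q(Year 0) = 12.22×115 + 68.45×34 + 1.61×133 + 0.19×275 = 1405.3 + 2327.3 + 214.13 + 52.25 = 3998.98
ΣP(Year 0)Q(Year 0) = 8.96×115 + 57.83×34 + 1.65×133 + 0.26×275 = 1030.4 + 1966.22 + 219.45 + 71.5 = 3287.57
L = 3998.98 / 3287.57 × 100 = 121.6394
Paasche component (current-period weights):
ΣP(Year 1)Q(Year 1) = 12.22×96 + 68.45×29 + 1.61×111 + 0.19×216 = 1173.12 + 1985.05 + 178.71 + 41.04 = 3377.92
ΣP(Year 0)Q(Year 1) = 8.96×96 + 57.83×29 + 1.65×111 + 0.26×216 = 860.16 + 1677.07 + 183.15 + 56.16 = 2776.54
P = 3377.92 / 2776.54 × 100 = 121.6593
Fisher = √(L × P) = √(121.6394 × 121.6593) = 121.6494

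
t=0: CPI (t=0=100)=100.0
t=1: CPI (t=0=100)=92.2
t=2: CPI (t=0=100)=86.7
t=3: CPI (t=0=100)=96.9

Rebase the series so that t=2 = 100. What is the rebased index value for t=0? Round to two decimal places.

115.34

Rebased(t=0) = 100.0 / 86.7 × 100 = 115.3403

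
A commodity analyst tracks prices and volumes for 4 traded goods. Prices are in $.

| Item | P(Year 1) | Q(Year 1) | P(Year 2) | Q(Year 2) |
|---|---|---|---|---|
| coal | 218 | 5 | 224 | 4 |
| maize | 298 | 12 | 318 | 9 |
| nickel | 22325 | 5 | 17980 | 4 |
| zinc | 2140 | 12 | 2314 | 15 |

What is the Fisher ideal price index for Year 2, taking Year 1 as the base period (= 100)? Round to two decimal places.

Laspeyres component (base-period weights):
ΣP(Year 2)Q(Year 1) = 224×5 + 318×12 + 17980×5 + 2314×12 = 1120 + 3816 + 89900 + 27768 = 122604
ΣP(Year 1)Q(Year 1) = 218×5 + 298×12 + 22325×5 + 2140×12 = 1090 + 3576 + 111625 + 25680 = 141971
L = 122604 / 141971 × 100 = 86.3585
Paasche component (current-period weights):
ΣP(Year 2)Q(Year 2) = 224×4 + 318×9 + 17980×4 + 2314×15 = 896 + 2862 + 71920 + 34710 = 110388
ΣP(Year 1)Q(Year 2) = 218×4 + 298×9 + 22325×4 + 2140×15 = 872 + 2682 + 89300 + 32100 = 124954
P = 110388 / 124954 × 100 = 88.3429
Fisher = √(L × P) = √(86.3585 × 88.3429) = 87.3451

87.35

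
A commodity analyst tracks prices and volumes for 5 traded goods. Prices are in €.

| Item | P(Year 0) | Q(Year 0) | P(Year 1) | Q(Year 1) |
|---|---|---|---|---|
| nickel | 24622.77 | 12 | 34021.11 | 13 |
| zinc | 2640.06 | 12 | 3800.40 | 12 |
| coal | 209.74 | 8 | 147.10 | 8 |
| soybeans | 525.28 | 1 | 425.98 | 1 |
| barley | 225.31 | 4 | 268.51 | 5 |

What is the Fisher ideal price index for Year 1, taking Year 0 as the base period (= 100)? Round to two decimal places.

Laspeyres component (base-period weights):
ΣP(Year 1)Q(Year 0) = 34021.11×12 + 3800.40×12 + 147.10×8 + 425.98×1 + 268.51×4 = 408253.32 + 45604.8 + 1176.8 + 425.98 + 1074.04 = 456534.94
ΣP(Year 0)Q(Year 0) = 24622.77×12 + 2640.06×12 + 209.74×8 + 525.28×1 + 225.31×4 = 295473.24 + 31680.72 + 1677.92 + 525.28 + 901.24 = 330258.4
L = 456534.94 / 330258.4 × 100 = 138.2357
Paasche component (current-period weights):
ΣP(Year 1)Q(Year 1) = 34021.11×13 + 3800.40×12 + 147.10×8 + 425.98×1 + 268.51×5 = 442274.43 + 45604.8 + 1176.8 + 425.98 + 1342.55 = 490824.56
ΣP(Year 0)Q(Year 1) = 24622.77×13 + 2640.06×12 + 209.74×8 + 525.28×1 + 225.31×5 = 320096.01 + 31680.72 + 1677.92 + 525.28 + 1126.55 = 355106.48
P = 490824.56 / 355106.48 × 100 = 138.2190
Fisher = √(L × P) = √(138.2357 × 138.2190) = 138.2273

138.23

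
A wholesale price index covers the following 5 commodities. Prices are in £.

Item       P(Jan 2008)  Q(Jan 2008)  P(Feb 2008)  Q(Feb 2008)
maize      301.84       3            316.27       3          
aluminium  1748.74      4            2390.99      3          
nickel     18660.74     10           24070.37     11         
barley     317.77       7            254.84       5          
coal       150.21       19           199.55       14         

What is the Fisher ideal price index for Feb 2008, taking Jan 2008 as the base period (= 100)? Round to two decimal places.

Laspeyres component (base-period weights):
ΣP(Feb 2008)Q(Jan 2008) = 316.27×3 + 2390.99×4 + 24070.37×10 + 254.84×7 + 199.55×19 = 948.81 + 9563.96 + 240703.7 + 1783.88 + 3791.45 = 256791.8
ΣP(Jan 2008)Q(Jan 2008) = 301.84×3 + 1748.74×4 + 18660.74×10 + 317.77×7 + 150.21×19 = 905.52 + 6994.96 + 186607.4 + 2224.39 + 2853.99 = 199586.26
L = 256791.8 / 199586.26 × 100 = 128.6621
Paasche component (current-period weights):
ΣP(Feb 2008)Q(Feb 2008) = 316.27×3 + 2390.99×3 + 24070.37×11 + 254.84×5 + 199.55×14 = 948.81 + 7172.97 + 264774.07 + 1274.2 + 2793.7 = 276963.75
ΣP(Jan 2008)Q(Feb 2008) = 301.84×3 + 1748.74×3 + 18660.74×11 + 317.77×5 + 150.21×14 = 905.52 + 5246.22 + 205268.14 + 1588.85 + 2102.94 = 215111.67
P = 276963.75 / 215111.67 × 100 = 128.7535
Fisher = √(L × P) = √(128.6621 × 128.7535) = 128.7078

128.71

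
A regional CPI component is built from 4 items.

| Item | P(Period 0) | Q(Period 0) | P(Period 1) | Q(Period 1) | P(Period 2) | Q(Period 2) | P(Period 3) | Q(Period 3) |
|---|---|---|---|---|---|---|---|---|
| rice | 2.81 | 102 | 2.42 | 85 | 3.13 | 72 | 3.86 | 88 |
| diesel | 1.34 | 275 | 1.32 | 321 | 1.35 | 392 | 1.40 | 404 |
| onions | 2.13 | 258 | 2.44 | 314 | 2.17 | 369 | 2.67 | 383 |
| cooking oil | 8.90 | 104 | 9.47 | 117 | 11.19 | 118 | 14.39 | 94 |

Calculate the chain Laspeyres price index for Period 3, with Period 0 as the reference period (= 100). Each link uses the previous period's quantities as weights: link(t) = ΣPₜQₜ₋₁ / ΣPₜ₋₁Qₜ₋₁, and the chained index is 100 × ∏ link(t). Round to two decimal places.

Link Period 0→Period 1:
ΣP(Period 1)Q(Period 0) = 2.42×102 + 1.32×275 + 2.44×258 + 9.47×104 = 246.84 + 363 + 629.52 + 984.88 = 2224.24
ΣP(Period 0)Q(Period 0) = 2.81×102 + 1.34×275 + 2.13×258 + 8.90×104 = 286.62 + 368.5 + 549.54 + 925.6 = 2130.26
link = 2224.24/2130.26 = 1.044117
Link Period 1→Period 2:
ΣP(Period 2)Q(Period 1) = 3.13×85 + 1.35×321 + 2.17×314 + 11.19×117 = 266.05 + 433.35 + 681.38 + 1309.23 = 2690.01
ΣP(Period 1)Q(Period 1) = 2.42×85 + 1.32×321 + 2.44×314 + 9.47×117 = 205.7 + 423.72 + 766.16 + 1107.99 = 2503.57
link = 2690.01/2503.57 = 1.074470
Link Period 2→Period 3:
ΣP(Period 3)Q(Period 2) = 3.86×72 + 1.40×392 + 2.67×369 + 14.39×118 = 277.92 + 548.8 + 985.23 + 1698.02 = 3509.97
ΣP(Period 2)Q(Period 2) = 3.13×72 + 1.35×392 + 2.17×369 + 11.19×118 = 225.36 + 529.2 + 800.73 + 1320.42 = 2875.71
link = 3509.97/2875.71 = 1.220558
Chained index = 100 × 1.044117 × 1.074470 × 1.220558 = 136.9309

136.93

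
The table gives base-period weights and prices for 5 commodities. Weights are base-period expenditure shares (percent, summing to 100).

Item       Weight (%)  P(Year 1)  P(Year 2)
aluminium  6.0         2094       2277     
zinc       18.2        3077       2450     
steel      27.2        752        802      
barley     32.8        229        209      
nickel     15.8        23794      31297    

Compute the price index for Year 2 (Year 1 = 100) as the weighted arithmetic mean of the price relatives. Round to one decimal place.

aluminium: 6.0 × (2277/2094) = 6.0 × 1.087393 = 6.5244
zinc: 18.2 × (2450/3077) = 18.2 × 0.796230 = 14.4914
steel: 27.2 × (802/752) = 27.2 × 1.066489 = 29.0085
barley: 32.8 × (209/229) = 32.8 × 0.912664 = 29.9354
nickel: 15.8 × (31297/23794) = 15.8 × 1.315332 = 20.7822
Index = Σ wᵢ·(p₁ᵢ/p₀ᵢ) = 6.5244 + 14.4914 + 29.0085 + 29.9354 + 20.7822 = 100.7419

100.7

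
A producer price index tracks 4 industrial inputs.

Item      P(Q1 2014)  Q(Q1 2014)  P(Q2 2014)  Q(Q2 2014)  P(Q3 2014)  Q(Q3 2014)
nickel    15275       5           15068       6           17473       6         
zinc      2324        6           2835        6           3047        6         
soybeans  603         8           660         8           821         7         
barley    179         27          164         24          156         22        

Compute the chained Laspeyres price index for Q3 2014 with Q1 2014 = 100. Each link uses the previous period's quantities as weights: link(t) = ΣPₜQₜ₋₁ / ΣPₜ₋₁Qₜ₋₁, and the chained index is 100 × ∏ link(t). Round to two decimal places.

116.78

Link Q1 2014→Q2 2014:
ΣP(Q2 2014)Q(Q1 2014) = 15068×5 + 2835×6 + 660×8 + 164×27 = 75340 + 17010 + 5280 + 4428 = 102058
ΣP(Q1 2014)Q(Q1 2014) = 15275×5 + 2324×6 + 603×8 + 179×27 = 76375 + 13944 + 4824 + 4833 = 99976
link = 102058/99976 = 1.020825
Link Q2 2014→Q3 2014:
ΣP(Q3 2014)Q(Q2 2014) = 17473×6 + 3047×6 + 821×8 + 156×24 = 104838 + 18282 + 6568 + 3744 = 133432
ΣP(Q2 2014)Q(Q2 2014) = 15068×6 + 2835×6 + 660×8 + 164×24 = 90408 + 17010 + 5280 + 3936 = 116634
link = 133432/116634 = 1.144023
Chained index = 100 × 1.020825 × 1.144023 = 116.7847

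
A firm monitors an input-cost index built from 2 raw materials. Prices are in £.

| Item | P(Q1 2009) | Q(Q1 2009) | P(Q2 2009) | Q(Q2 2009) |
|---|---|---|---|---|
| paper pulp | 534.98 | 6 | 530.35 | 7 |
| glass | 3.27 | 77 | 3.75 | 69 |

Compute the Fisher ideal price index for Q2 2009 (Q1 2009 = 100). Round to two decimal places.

100.14

Laspeyres component (base-period weights):
ΣP(Q2 2009)Q(Q1 2009) = 530.35×6 + 3.75×77 = 3182.1 + 288.75 = 3470.85
ΣP(Q1 2009)Q(Q1 2009) = 534.98×6 + 3.27×77 = 3209.88 + 251.79 = 3461.67
L = 3470.85 / 3461.67 × 100 = 100.2652
Paasche component (current-period weights):
ΣP(Q2 2009)Q(Q2 2009) = 530.35×7 + 3.75×69 = 3712.45 + 258.75 = 3971.2
ΣP(Q1 2009)Q(Q2 2009) = 534.98×7 + 3.27×69 = 3744.86 + 225.63 = 3970.49
P = 3971.2 / 3970.49 × 100 = 100.0179
Fisher = √(L × P) = √(100.2652 × 100.0179) = 100.1415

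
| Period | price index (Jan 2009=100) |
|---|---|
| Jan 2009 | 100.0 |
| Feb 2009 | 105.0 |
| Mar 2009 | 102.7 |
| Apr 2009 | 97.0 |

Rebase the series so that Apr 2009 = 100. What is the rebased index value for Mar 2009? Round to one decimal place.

105.9

Rebased(Mar 2009) = 102.7 / 97.0 × 100 = 105.8763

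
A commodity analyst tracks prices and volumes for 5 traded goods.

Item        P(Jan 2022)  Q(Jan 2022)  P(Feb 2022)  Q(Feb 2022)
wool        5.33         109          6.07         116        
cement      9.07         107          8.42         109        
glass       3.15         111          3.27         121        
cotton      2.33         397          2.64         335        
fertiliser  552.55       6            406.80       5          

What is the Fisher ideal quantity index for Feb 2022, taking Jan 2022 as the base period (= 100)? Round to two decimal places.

90.61

Laspeyres component (base-period weights):
ΣP(Jan 2022)Q(Feb 2022) = 5.33×116 + 9.07×109 + 3.15×121 + 2.33×335 + 552.55×5 = 618.28 + 988.63 + 381.15 + 780.55 + 2762.75 = 5531.36
ΣP(Jan 2022)Q(Jan 2022) = 5.33×109 + 9.07×107 + 3.15×111 + 2.33×397 + 552.55×6 = 580.97 + 970.49 + 349.65 + 925.01 + 3315.3 = 6141.42
L = 5531.36 / 6141.42 × 100 = 90.0665
Paasche component (current-period weights):
ΣP(Feb 2022)Q(Feb 2022) = 6.07×116 + 8.42×109 + 3.27×121 + 2.64×335 + 406.80×5 = 704.12 + 917.78 + 395.67 + 884.4 + 2034 = 4935.97
ΣP(Feb 2022)Q(Jan 2022) = 6.07×109 + 8.42×107 + 3.27×111 + 2.64×397 + 406.80×6 = 661.63 + 900.94 + 362.97 + 1048.08 + 2440.8 = 5414.42
P = 4935.97 / 5414.42 × 100 = 91.1634
Fisher = √(L × P) = √(90.0665 × 91.1634) = 90.6133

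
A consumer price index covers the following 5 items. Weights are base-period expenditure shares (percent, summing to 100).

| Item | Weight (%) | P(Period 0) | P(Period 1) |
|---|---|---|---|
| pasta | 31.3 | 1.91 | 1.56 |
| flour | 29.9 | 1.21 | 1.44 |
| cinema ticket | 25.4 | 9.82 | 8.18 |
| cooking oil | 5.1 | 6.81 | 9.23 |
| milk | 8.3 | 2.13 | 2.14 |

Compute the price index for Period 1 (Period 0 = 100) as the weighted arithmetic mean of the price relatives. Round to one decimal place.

97.6

pasta: 31.3 × (1.56/1.91) = 31.3 × 0.816754 = 25.5644
flour: 29.9 × (1.44/1.21) = 29.9 × 1.190083 = 35.5835
cinema ticket: 25.4 × (8.18/9.82) = 25.4 × 0.832994 = 21.1580
cooking oil: 5.1 × (9.23/6.81) = 5.1 × 1.355360 = 6.9123
milk: 8.3 × (2.14/2.13) = 8.3 × 1.004695 = 8.3390
Index = Σ wᵢ·(p₁ᵢ/p₀ᵢ) = 25.5644 + 35.5835 + 21.1580 + 6.9123 + 8.3390 = 97.5572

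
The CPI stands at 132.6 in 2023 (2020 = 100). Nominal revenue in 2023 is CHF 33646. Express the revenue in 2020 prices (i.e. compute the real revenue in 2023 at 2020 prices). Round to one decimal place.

25374.1

Real = Nominal ÷ (Index/100) = 33646 ÷ (132.6/100)
     = 33646 ÷ 1.326 = 25374.0573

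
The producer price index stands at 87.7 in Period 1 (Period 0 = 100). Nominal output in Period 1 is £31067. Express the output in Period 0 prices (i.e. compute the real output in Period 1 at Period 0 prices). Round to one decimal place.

Real = Nominal ÷ (Index/100) = 31067 ÷ (87.7/100)
     = 31067 ÷ 0.877 = 35424.1733

35424.2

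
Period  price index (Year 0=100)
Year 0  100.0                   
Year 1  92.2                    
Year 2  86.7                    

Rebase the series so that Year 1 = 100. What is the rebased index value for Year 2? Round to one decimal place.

94.0

Rebased(Year 2) = 86.7 / 92.2 × 100 = 94.0347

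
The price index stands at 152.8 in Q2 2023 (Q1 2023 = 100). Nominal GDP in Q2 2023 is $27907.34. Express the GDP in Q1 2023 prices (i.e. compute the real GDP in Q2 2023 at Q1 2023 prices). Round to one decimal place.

Real = Nominal ÷ (Index/100) = 27907.34 ÷ (152.8/100)
     = 27907.34 ÷ 1.528 = 18263.9660

18264.0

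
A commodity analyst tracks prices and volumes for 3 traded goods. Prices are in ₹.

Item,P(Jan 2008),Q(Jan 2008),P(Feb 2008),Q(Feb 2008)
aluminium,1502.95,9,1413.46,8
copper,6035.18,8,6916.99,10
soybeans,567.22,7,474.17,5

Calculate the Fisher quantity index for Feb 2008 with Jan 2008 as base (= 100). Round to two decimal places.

Laspeyres component (base-period weights):
ΣP(Jan 2008)Q(Feb 2008) = 1502.95×8 + 6035.18×10 + 567.22×5 = 12023.6 + 60351.8 + 2836.1 = 75211.5
ΣP(Jan 2008)Q(Jan 2008) = 1502.95×9 + 6035.18×8 + 567.22×7 = 13526.55 + 48281.44 + 3970.54 = 65778.53
L = 75211.5 / 65778.53 × 100 = 114.3405
Paasche component (current-period weights):
ΣP(Feb 2008)Q(Feb 2008) = 1413.46×8 + 6916.99×10 + 474.17×5 = 11307.68 + 69169.9 + 2370.85 = 82848.43
ΣP(Feb 2008)Q(Jan 2008) = 1413.46×9 + 6916.99×8 + 474.17×7 = 12721.14 + 55335.92 + 3319.19 = 71376.25
P = 82848.43 / 71376.25 × 100 = 116.0728
Fisher = √(L × P) = √(114.3405 × 116.0728) = 115.2034

115.20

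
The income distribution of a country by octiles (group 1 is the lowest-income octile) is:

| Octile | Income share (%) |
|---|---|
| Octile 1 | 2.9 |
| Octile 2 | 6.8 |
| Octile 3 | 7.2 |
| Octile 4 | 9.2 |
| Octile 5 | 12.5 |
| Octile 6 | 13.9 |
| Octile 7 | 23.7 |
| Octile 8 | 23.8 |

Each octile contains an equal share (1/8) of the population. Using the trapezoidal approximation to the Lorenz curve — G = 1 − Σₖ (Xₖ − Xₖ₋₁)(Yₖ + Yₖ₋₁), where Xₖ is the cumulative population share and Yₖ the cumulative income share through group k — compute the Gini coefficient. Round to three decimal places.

0.318

Cumulative income shares Yₖ: 0.0290, 0.0970, 0.1690, 0.2610, 0.3860, 0.5250, 0.7620, 1.0000
Σ (Xₖ−Xₖ₋₁)(Yₖ+Yₖ₋₁) = (1/8)(0.0290+0.0000) + (1/8)(0.0970+0.0290) + (1/8)(0.1690+0.0970) + (1/8)(0.2610+0.1690) + (1/8)(0.3860+0.2610) + (1/8)(0.5250+0.3860) + (1/8)(0.7620+0.5250) + (1/8)(1.0000+0.7620)
  = 0.0036 + 0.0158 + 0.0333 + 0.0538 + 0.0809 + 0.1139 + 0.1609 + 0.2203 = 0.6823
G = 1 − 0.6823 = 0.3177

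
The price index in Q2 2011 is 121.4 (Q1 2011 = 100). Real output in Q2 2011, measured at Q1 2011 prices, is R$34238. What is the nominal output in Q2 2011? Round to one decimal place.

Nominal = Real × (Index/100) = 34238 × (121.4/100)
        = 34238 × 1.214 = 41564.9320

41564.9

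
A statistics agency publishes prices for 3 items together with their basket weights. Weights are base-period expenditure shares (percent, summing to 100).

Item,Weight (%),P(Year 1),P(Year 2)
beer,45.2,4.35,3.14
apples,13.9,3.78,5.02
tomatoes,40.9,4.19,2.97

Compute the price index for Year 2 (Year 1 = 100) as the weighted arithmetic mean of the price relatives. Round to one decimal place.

80.1

beer: 45.2 × (3.14/4.35) = 45.2 × 0.721839 = 32.6271
apples: 13.9 × (5.02/3.78) = 13.9 × 1.328042 = 18.4598
tomatoes: 40.9 × (2.97/4.19) = 40.9 × 0.708831 = 28.9912
Index = Σ wᵢ·(p₁ᵢ/p₀ᵢ) = 32.6271 + 18.4598 + 28.9912 = 80.0781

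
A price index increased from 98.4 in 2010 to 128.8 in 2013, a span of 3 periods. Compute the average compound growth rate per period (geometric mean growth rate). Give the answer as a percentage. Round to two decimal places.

9.39%

Growth factor = (128.8/98.4)^(1/3) = (1.308943)^(1/3) = 1.093890
Growth rate = 1.093890 − 1 = 0.093890 = 9.3890%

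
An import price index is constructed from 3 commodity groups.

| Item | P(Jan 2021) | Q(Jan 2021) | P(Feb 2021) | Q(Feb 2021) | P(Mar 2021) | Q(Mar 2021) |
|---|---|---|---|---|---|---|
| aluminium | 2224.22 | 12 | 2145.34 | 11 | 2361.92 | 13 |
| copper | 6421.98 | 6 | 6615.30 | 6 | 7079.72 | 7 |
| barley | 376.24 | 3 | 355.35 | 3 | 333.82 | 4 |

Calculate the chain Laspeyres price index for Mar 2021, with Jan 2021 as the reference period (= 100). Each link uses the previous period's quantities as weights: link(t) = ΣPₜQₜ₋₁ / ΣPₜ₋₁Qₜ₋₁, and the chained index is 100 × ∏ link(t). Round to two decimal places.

108.18

Link Jan 2021→Feb 2021:
ΣP(Feb 2021)Q(Jan 2021) = 2145.34×12 + 6615.30×6 + 355.35×3 = 25744.08 + 39691.8 + 1066.05 = 66501.93
ΣP(Jan 2021)Q(Jan 2021) = 2224.22×12 + 6421.98×6 + 376.24×3 = 26690.64 + 38531.88 + 1128.72 = 66351.24
link = 66501.93/66351.24 = 1.002271
Link Feb 2021→Mar 2021:
ΣP(Mar 2021)Q(Feb 2021) = 2361.92×11 + 7079.72×6 + 333.82×3 = 25981.12 + 42478.32 + 1001.46 = 69460.9
ΣP(Feb 2021)Q(Feb 2021) = 2145.34×11 + 6615.30×6 + 355.35×3 = 23598.74 + 39691.8 + 1066.05 = 64356.59
link = 69460.9/64356.59 = 1.079313
Chained index = 100 × 1.002271 × 1.079313 = 108.1764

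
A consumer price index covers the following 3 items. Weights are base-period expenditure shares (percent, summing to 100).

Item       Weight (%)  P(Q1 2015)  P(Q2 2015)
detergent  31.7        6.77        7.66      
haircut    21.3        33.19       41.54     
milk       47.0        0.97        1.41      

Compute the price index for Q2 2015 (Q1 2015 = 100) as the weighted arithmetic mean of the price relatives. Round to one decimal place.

130.8

detergent: 31.7 × (7.66/6.77) = 31.7 × 1.131462 = 35.8674
haircut: 21.3 × (41.54/33.19) = 21.3 × 1.251582 = 26.6587
milk: 47.0 × (1.41/0.97) = 47.0 × 1.453608 = 68.3196
Index = Σ wᵢ·(p₁ᵢ/p₀ᵢ) = 35.8674 + 26.6587 + 68.3196 = 130.8456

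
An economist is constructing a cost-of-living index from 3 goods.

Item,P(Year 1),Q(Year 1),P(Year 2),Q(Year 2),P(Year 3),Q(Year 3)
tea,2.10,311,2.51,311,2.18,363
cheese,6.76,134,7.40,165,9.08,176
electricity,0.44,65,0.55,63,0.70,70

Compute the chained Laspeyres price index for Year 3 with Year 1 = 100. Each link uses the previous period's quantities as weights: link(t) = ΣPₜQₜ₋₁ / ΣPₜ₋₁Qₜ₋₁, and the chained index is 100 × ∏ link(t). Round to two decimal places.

Link Year 1→Year 2:
ΣP(Year 2)Q(Year 1) = 2.51×311 + 7.40×134 + 0.55×65 = 780.61 + 991.6 + 35.75 = 1807.96
ΣP(Year 1)Q(Year 1) = 2.10×311 + 6.76×134 + 0.44×65 = 653.1 + 905.84 + 28.6 = 1587.54
link = 1807.96/1587.54 = 1.138844
Link Year 2→Year 3:
ΣP(Year 3)Q(Year 2) = 2.18×311 + 9.08×165 + 0.70×63 = 677.98 + 1498.2 + 44.1 = 2220.28
ΣP(Year 2)Q(Year 2) = 2.51×311 + 7.40×165 + 0.55×63 = 780.61 + 1221 + 34.65 = 2036.26
link = 2220.28/2036.26 = 1.090372
Chained index = 100 × 1.138844 × 1.090372 = 124.1763

124.18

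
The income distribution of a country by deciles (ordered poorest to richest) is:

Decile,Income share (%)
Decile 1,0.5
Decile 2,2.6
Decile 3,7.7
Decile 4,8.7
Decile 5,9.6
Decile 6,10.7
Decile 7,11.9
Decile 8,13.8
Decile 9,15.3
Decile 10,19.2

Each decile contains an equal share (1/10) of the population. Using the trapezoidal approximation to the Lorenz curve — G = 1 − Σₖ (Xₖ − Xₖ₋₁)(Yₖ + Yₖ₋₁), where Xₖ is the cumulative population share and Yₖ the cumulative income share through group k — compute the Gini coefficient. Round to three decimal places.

Cumulative income shares Yₖ: 0.0050, 0.0310, 0.1080, 0.1950, 0.2910, 0.3980, 0.5170, 0.6550, 0.8080, 1.0000
Σ (Xₖ−Xₖ₋₁)(Yₖ+Yₖ₋₁) = (1/10)(0.0050+0.0000) + (1/10)(0.0310+0.0050) + (1/10)(0.1080+0.0310) + (1/10)(0.1950+0.1080) + (1/10)(0.2910+0.1950) + (1/10)(0.3980+0.2910) + (1/10)(0.5170+0.3980) + (1/10)(0.6550+0.5170) + (1/10)(0.8080+0.6550) + (1/10)(1.0000+0.8080)
  = 0.0005 + 0.0036 + 0.0139 + 0.0303 + 0.0486 + 0.0689 + 0.0915 + 0.1172 + 0.1463 + 0.1808 = 0.7016
G = 1 − 0.7016 = 0.2984

0.298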